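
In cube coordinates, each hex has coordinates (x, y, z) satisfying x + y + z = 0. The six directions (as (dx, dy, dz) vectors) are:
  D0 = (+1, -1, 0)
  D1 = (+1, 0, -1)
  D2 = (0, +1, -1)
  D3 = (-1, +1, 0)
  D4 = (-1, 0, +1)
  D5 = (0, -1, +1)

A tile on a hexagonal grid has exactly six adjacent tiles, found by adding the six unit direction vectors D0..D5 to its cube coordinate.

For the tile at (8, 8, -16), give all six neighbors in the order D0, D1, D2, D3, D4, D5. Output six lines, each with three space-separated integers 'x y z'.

Center: (8, 8, -16). Add each direction:
  D0: (8, 8, -16) + (1, -1, 0) = (9, 7, -16)
  D1: (8, 8, -16) + (1, 0, -1) = (9, 8, -17)
  D2: (8, 8, -16) + (0, 1, -1) = (8, 9, -17)
  D3: (8, 8, -16) + (-1, 1, 0) = (7, 9, -16)
  D4: (8, 8, -16) + (-1, 0, 1) = (7, 8, -15)
  D5: (8, 8, -16) + (0, -1, 1) = (8, 7, -15)

Answer: 9 7 -16
9 8 -17
8 9 -17
7 9 -16
7 8 -15
8 7 -15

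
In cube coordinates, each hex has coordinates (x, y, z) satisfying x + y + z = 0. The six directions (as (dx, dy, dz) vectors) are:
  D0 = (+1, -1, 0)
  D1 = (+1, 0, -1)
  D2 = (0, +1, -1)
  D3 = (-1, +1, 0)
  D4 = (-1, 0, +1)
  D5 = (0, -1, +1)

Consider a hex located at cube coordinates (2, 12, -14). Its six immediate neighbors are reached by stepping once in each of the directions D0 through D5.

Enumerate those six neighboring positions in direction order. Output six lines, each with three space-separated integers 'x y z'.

Answer: 3 11 -14
3 12 -15
2 13 -15
1 13 -14
1 12 -13
2 11 -13

Derivation:
Center: (2, 12, -14). Add each direction:
  D0: (2, 12, -14) + (1, -1, 0) = (3, 11, -14)
  D1: (2, 12, -14) + (1, 0, -1) = (3, 12, -15)
  D2: (2, 12, -14) + (0, 1, -1) = (2, 13, -15)
  D3: (2, 12, -14) + (-1, 1, 0) = (1, 13, -14)
  D4: (2, 12, -14) + (-1, 0, 1) = (1, 12, -13)
  D5: (2, 12, -14) + (0, -1, 1) = (2, 11, -13)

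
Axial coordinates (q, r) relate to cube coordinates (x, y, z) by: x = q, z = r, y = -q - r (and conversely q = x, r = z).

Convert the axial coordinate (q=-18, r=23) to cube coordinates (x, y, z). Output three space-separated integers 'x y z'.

x = q = -18
z = r = 23
y = -x - z = -(-18) - (23) = -5

Answer: -18 -5 23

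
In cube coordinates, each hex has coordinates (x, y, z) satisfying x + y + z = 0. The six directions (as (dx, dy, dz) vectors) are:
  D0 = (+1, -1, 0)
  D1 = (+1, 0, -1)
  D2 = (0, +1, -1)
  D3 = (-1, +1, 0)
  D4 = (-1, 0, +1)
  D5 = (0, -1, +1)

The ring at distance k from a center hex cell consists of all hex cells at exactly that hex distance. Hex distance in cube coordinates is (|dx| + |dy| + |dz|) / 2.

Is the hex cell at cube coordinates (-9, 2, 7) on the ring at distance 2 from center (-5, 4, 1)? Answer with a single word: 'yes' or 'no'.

Answer: no

Derivation:
|px - cx| = |-9 - (-5)| = 4
|py - cy| = |2 - 4| = 2
|pz - cz| = |7 - 1| = 6
distance = (4+2+6)/2 = 12/2 = 6
radius = 2; distance != radius -> no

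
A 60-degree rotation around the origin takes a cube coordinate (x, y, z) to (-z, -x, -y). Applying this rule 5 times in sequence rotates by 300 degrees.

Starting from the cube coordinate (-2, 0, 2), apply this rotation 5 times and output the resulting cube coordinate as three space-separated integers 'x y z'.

Start: (-2, 0, 2)
Step 1: (-2, 0, 2) -> (-(2), -(-2), -(0)) = (-2, 2, 0)
Step 2: (-2, 2, 0) -> (-(0), -(-2), -(2)) = (0, 2, -2)
Step 3: (0, 2, -2) -> (-(-2), -(0), -(2)) = (2, 0, -2)
Step 4: (2, 0, -2) -> (-(-2), -(2), -(0)) = (2, -2, 0)
Step 5: (2, -2, 0) -> (-(0), -(2), -(-2)) = (0, -2, 2)

Answer: 0 -2 2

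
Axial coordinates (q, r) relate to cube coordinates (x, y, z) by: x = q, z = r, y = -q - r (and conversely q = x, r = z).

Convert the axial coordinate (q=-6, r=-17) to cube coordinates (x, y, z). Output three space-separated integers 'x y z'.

Answer: -6 23 -17

Derivation:
x = q = -6
z = r = -17
y = -x - z = -(-6) - (-17) = 23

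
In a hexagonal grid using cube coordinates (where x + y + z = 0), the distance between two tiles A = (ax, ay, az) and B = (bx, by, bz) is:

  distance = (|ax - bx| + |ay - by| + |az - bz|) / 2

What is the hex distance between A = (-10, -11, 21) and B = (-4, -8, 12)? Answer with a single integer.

Answer: 9

Derivation:
|ax - bx| = |-10 - (-4)| = 6
|ay - by| = |-11 - (-8)| = 3
|az - bz| = |21 - 12| = 9
distance = (6 + 3 + 9) / 2 = 18 / 2 = 9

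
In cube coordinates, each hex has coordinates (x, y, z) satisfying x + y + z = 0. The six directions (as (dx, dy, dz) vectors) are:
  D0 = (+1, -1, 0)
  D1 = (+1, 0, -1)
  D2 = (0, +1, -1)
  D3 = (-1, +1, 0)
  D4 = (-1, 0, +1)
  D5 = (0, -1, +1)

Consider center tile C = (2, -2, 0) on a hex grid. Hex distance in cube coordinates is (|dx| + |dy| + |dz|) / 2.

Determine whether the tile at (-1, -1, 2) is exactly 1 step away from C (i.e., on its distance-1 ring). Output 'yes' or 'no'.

Answer: no

Derivation:
|px - cx| = |-1 - 2| = 3
|py - cy| = |-1 - (-2)| = 1
|pz - cz| = |2 - 0| = 2
distance = (3+1+2)/2 = 6/2 = 3
radius = 1; distance != radius -> no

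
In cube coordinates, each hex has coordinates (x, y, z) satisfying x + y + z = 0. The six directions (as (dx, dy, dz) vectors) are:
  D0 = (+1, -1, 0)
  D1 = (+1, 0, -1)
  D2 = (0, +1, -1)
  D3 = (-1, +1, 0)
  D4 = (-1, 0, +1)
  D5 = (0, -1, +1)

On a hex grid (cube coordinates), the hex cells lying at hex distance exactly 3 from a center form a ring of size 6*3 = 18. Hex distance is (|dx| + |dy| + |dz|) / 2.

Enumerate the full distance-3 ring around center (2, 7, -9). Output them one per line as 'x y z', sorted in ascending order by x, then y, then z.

Answer: -1 7 -6
-1 8 -7
-1 9 -8
-1 10 -9
0 6 -6
0 10 -10
1 5 -6
1 10 -11
2 4 -6
2 10 -12
3 4 -7
3 9 -12
4 4 -8
4 8 -12
5 4 -9
5 5 -10
5 6 -11
5 7 -12

Derivation:
Walk ring at distance 3 from (2, 7, -9):
Start at center + D4*3 = (-1, 7, -6)
  hex 0: (-1, 7, -6)
  hex 1: (0, 6, -6)
  hex 2: (1, 5, -6)
  hex 3: (2, 4, -6)
  hex 4: (3, 4, -7)
  hex 5: (4, 4, -8)
  hex 6: (5, 4, -9)
  hex 7: (5, 5, -10)
  hex 8: (5, 6, -11)
  hex 9: (5, 7, -12)
  hex 10: (4, 8, -12)
  hex 11: (3, 9, -12)
  hex 12: (2, 10, -12)
  hex 13: (1, 10, -11)
  hex 14: (0, 10, -10)
  hex 15: (-1, 10, -9)
  hex 16: (-1, 9, -8)
  hex 17: (-1, 8, -7)
Sorted: 18 hexes.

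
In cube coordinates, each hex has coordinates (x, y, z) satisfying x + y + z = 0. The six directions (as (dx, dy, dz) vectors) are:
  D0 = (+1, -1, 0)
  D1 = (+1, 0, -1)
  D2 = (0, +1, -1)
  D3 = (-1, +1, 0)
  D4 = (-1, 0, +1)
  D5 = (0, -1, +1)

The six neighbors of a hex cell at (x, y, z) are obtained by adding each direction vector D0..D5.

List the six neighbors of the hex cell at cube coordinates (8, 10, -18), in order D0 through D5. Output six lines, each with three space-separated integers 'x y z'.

Center: (8, 10, -18). Add each direction:
  D0: (8, 10, -18) + (1, -1, 0) = (9, 9, -18)
  D1: (8, 10, -18) + (1, 0, -1) = (9, 10, -19)
  D2: (8, 10, -18) + (0, 1, -1) = (8, 11, -19)
  D3: (8, 10, -18) + (-1, 1, 0) = (7, 11, -18)
  D4: (8, 10, -18) + (-1, 0, 1) = (7, 10, -17)
  D5: (8, 10, -18) + (0, -1, 1) = (8, 9, -17)

Answer: 9 9 -18
9 10 -19
8 11 -19
7 11 -18
7 10 -17
8 9 -17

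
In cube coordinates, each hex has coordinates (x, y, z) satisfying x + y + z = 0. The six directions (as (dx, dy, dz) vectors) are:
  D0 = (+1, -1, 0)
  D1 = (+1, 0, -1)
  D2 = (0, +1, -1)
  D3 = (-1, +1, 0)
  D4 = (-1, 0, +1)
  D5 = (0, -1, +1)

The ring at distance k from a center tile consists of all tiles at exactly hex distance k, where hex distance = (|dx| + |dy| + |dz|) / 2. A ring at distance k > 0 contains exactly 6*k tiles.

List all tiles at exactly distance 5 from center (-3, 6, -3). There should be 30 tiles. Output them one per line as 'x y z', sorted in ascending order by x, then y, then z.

Answer: -8 6 2
-8 7 1
-8 8 0
-8 9 -1
-8 10 -2
-8 11 -3
-7 5 2
-7 11 -4
-6 4 2
-6 11 -5
-5 3 2
-5 11 -6
-4 2 2
-4 11 -7
-3 1 2
-3 11 -8
-2 1 1
-2 10 -8
-1 1 0
-1 9 -8
0 1 -1
0 8 -8
1 1 -2
1 7 -8
2 1 -3
2 2 -4
2 3 -5
2 4 -6
2 5 -7
2 6 -8

Derivation:
Walk ring at distance 5 from (-3, 6, -3):
Start at center + D4*5 = (-8, 6, 2)
  hex 0: (-8, 6, 2)
  hex 1: (-7, 5, 2)
  hex 2: (-6, 4, 2)
  hex 3: (-5, 3, 2)
  hex 4: (-4, 2, 2)
  hex 5: (-3, 1, 2)
  hex 6: (-2, 1, 1)
  hex 7: (-1, 1, 0)
  hex 8: (0, 1, -1)
  hex 9: (1, 1, -2)
  hex 10: (2, 1, -3)
  hex 11: (2, 2, -4)
  hex 12: (2, 3, -5)
  hex 13: (2, 4, -6)
  hex 14: (2, 5, -7)
  hex 15: (2, 6, -8)
  hex 16: (1, 7, -8)
  hex 17: (0, 8, -8)
  hex 18: (-1, 9, -8)
  hex 19: (-2, 10, -8)
  hex 20: (-3, 11, -8)
  hex 21: (-4, 11, -7)
  hex 22: (-5, 11, -6)
  hex 23: (-6, 11, -5)
  hex 24: (-7, 11, -4)
  hex 25: (-8, 11, -3)
  hex 26: (-8, 10, -2)
  hex 27: (-8, 9, -1)
  hex 28: (-8, 8, 0)
  hex 29: (-8, 7, 1)
Sorted: 30 hexes.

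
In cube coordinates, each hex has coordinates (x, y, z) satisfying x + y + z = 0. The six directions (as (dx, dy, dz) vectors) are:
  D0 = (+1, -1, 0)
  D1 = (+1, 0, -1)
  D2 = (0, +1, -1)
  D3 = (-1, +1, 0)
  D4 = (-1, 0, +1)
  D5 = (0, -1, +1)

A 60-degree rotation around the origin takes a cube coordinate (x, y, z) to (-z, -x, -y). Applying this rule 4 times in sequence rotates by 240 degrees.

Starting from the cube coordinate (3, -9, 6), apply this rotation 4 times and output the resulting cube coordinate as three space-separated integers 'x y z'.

Answer: 6 3 -9

Derivation:
Start: (3, -9, 6)
Step 1: (3, -9, 6) -> (-(6), -(3), -(-9)) = (-6, -3, 9)
Step 2: (-6, -3, 9) -> (-(9), -(-6), -(-3)) = (-9, 6, 3)
Step 3: (-9, 6, 3) -> (-(3), -(-9), -(6)) = (-3, 9, -6)
Step 4: (-3, 9, -6) -> (-(-6), -(-3), -(9)) = (6, 3, -9)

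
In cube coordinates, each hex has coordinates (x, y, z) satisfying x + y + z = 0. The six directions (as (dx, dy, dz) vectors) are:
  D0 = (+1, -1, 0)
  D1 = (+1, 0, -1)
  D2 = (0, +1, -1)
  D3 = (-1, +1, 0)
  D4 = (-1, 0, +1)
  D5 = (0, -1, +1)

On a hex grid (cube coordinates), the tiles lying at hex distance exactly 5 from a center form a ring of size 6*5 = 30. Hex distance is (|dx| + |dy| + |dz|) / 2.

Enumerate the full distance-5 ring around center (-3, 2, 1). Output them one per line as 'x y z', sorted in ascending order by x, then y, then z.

Walk ring at distance 5 from (-3, 2, 1):
Start at center + D4*5 = (-8, 2, 6)
  hex 0: (-8, 2, 6)
  hex 1: (-7, 1, 6)
  hex 2: (-6, 0, 6)
  hex 3: (-5, -1, 6)
  hex 4: (-4, -2, 6)
  hex 5: (-3, -3, 6)
  hex 6: (-2, -3, 5)
  hex 7: (-1, -3, 4)
  hex 8: (0, -3, 3)
  hex 9: (1, -3, 2)
  hex 10: (2, -3, 1)
  hex 11: (2, -2, 0)
  hex 12: (2, -1, -1)
  hex 13: (2, 0, -2)
  hex 14: (2, 1, -3)
  hex 15: (2, 2, -4)
  hex 16: (1, 3, -4)
  hex 17: (0, 4, -4)
  hex 18: (-1, 5, -4)
  hex 19: (-2, 6, -4)
  hex 20: (-3, 7, -4)
  hex 21: (-4, 7, -3)
  hex 22: (-5, 7, -2)
  hex 23: (-6, 7, -1)
  hex 24: (-7, 7, 0)
  hex 25: (-8, 7, 1)
  hex 26: (-8, 6, 2)
  hex 27: (-8, 5, 3)
  hex 28: (-8, 4, 4)
  hex 29: (-8, 3, 5)
Sorted: 30 hexes.

Answer: -8 2 6
-8 3 5
-8 4 4
-8 5 3
-8 6 2
-8 7 1
-7 1 6
-7 7 0
-6 0 6
-6 7 -1
-5 -1 6
-5 7 -2
-4 -2 6
-4 7 -3
-3 -3 6
-3 7 -4
-2 -3 5
-2 6 -4
-1 -3 4
-1 5 -4
0 -3 3
0 4 -4
1 -3 2
1 3 -4
2 -3 1
2 -2 0
2 -1 -1
2 0 -2
2 1 -3
2 2 -4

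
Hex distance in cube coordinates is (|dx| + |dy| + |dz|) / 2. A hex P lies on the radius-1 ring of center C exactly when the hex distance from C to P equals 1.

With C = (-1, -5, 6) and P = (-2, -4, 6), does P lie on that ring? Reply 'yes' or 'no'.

Answer: yes

Derivation:
|px - cx| = |-2 - (-1)| = 1
|py - cy| = |-4 - (-5)| = 1
|pz - cz| = |6 - 6| = 0
distance = (1+1+0)/2 = 2/2 = 1
radius = 1; distance == radius -> yes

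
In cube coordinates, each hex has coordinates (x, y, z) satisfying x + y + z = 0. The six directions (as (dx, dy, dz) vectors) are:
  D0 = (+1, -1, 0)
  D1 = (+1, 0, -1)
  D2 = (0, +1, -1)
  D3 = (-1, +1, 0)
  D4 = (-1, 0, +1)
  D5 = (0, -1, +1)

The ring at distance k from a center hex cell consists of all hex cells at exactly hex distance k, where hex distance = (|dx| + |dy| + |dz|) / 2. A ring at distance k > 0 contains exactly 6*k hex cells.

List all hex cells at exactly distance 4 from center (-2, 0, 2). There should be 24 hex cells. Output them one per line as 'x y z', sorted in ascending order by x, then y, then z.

Answer: -6 0 6
-6 1 5
-6 2 4
-6 3 3
-6 4 2
-5 -1 6
-5 4 1
-4 -2 6
-4 4 0
-3 -3 6
-3 4 -1
-2 -4 6
-2 4 -2
-1 -4 5
-1 3 -2
0 -4 4
0 2 -2
1 -4 3
1 1 -2
2 -4 2
2 -3 1
2 -2 0
2 -1 -1
2 0 -2

Derivation:
Walk ring at distance 4 from (-2, 0, 2):
Start at center + D4*4 = (-6, 0, 6)
  hex 0: (-6, 0, 6)
  hex 1: (-5, -1, 6)
  hex 2: (-4, -2, 6)
  hex 3: (-3, -3, 6)
  hex 4: (-2, -4, 6)
  hex 5: (-1, -4, 5)
  hex 6: (0, -4, 4)
  hex 7: (1, -4, 3)
  hex 8: (2, -4, 2)
  hex 9: (2, -3, 1)
  hex 10: (2, -2, 0)
  hex 11: (2, -1, -1)
  hex 12: (2, 0, -2)
  hex 13: (1, 1, -2)
  hex 14: (0, 2, -2)
  hex 15: (-1, 3, -2)
  hex 16: (-2, 4, -2)
  hex 17: (-3, 4, -1)
  hex 18: (-4, 4, 0)
  hex 19: (-5, 4, 1)
  hex 20: (-6, 4, 2)
  hex 21: (-6, 3, 3)
  hex 22: (-6, 2, 4)
  hex 23: (-6, 1, 5)
Sorted: 24 hexes.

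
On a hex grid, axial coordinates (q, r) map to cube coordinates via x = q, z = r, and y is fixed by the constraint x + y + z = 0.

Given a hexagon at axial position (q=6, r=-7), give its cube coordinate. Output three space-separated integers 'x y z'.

x = q = 6
z = r = -7
y = -x - z = -(6) - (-7) = 1

Answer: 6 1 -7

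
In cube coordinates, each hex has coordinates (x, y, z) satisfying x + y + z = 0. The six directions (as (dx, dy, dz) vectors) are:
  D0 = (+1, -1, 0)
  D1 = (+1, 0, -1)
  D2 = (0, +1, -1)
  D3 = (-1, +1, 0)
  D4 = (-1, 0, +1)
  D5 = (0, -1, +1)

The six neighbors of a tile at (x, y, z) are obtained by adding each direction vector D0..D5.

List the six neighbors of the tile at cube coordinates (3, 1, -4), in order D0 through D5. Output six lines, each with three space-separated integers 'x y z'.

Center: (3, 1, -4). Add each direction:
  D0: (3, 1, -4) + (1, -1, 0) = (4, 0, -4)
  D1: (3, 1, -4) + (1, 0, -1) = (4, 1, -5)
  D2: (3, 1, -4) + (0, 1, -1) = (3, 2, -5)
  D3: (3, 1, -4) + (-1, 1, 0) = (2, 2, -4)
  D4: (3, 1, -4) + (-1, 0, 1) = (2, 1, -3)
  D5: (3, 1, -4) + (0, -1, 1) = (3, 0, -3)

Answer: 4 0 -4
4 1 -5
3 2 -5
2 2 -4
2 1 -3
3 0 -3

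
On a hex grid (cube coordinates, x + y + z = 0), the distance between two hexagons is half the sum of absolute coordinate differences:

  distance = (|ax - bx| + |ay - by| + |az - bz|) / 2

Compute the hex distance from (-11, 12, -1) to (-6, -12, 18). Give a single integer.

|ax - bx| = |-11 - (-6)| = 5
|ay - by| = |12 - (-12)| = 24
|az - bz| = |-1 - 18| = 19
distance = (5 + 24 + 19) / 2 = 48 / 2 = 24

Answer: 24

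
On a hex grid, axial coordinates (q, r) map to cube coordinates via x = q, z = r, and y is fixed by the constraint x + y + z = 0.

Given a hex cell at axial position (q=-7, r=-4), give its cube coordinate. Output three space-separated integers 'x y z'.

x = q = -7
z = r = -4
y = -x - z = -(-7) - (-4) = 11

Answer: -7 11 -4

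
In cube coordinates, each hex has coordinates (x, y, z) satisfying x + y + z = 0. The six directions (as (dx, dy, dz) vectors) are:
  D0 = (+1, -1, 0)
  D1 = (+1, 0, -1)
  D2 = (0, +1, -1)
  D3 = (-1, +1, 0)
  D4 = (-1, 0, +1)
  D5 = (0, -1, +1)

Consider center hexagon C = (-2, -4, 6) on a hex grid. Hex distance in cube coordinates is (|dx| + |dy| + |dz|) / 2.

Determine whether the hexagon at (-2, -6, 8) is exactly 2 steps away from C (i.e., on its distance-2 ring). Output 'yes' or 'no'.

Answer: yes

Derivation:
|px - cx| = |-2 - (-2)| = 0
|py - cy| = |-6 - (-4)| = 2
|pz - cz| = |8 - 6| = 2
distance = (0+2+2)/2 = 4/2 = 2
radius = 2; distance == radius -> yes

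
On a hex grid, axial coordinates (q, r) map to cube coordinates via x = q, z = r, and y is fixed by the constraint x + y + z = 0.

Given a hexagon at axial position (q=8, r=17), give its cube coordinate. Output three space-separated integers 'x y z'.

Answer: 8 -25 17

Derivation:
x = q = 8
z = r = 17
y = -x - z = -(8) - (17) = -25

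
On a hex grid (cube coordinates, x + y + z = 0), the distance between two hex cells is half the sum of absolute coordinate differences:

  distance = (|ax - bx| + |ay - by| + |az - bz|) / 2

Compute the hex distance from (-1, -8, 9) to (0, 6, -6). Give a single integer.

Answer: 15

Derivation:
|ax - bx| = |-1 - 0| = 1
|ay - by| = |-8 - 6| = 14
|az - bz| = |9 - (-6)| = 15
distance = (1 + 14 + 15) / 2 = 30 / 2 = 15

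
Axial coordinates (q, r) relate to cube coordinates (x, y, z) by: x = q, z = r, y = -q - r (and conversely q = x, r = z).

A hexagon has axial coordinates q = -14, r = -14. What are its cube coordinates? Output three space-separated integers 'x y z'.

Answer: -14 28 -14

Derivation:
x = q = -14
z = r = -14
y = -x - z = -(-14) - (-14) = 28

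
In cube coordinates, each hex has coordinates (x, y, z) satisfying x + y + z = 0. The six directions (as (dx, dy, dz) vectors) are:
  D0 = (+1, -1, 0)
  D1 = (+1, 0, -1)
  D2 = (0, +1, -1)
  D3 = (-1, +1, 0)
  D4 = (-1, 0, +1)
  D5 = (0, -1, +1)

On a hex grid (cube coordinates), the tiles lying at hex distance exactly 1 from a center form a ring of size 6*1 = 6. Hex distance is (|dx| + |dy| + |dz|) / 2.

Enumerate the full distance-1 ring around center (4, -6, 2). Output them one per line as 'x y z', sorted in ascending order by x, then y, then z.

Answer: 3 -6 3
3 -5 2
4 -7 3
4 -5 1
5 -7 2
5 -6 1

Derivation:
Walk ring at distance 1 from (4, -6, 2):
Start at center + D4*1 = (3, -6, 3)
  hex 0: (3, -6, 3)
  hex 1: (4, -7, 3)
  hex 2: (5, -7, 2)
  hex 3: (5, -6, 1)
  hex 4: (4, -5, 1)
  hex 5: (3, -5, 2)
Sorted: 6 hexes.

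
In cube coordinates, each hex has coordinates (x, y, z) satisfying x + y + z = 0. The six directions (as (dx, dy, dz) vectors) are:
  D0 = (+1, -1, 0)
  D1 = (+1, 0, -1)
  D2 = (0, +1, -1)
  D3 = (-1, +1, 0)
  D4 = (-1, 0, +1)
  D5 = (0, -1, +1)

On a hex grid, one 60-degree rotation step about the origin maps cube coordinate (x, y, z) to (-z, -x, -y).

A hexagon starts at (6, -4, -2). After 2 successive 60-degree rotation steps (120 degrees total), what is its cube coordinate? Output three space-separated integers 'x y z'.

Start: (6, -4, -2)
Step 1: (6, -4, -2) -> (-(-2), -(6), -(-4)) = (2, -6, 4)
Step 2: (2, -6, 4) -> (-(4), -(2), -(-6)) = (-4, -2, 6)

Answer: -4 -2 6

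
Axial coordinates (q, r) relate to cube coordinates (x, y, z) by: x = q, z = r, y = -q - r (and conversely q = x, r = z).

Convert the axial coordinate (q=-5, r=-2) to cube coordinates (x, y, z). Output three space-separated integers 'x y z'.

x = q = -5
z = r = -2
y = -x - z = -(-5) - (-2) = 7

Answer: -5 7 -2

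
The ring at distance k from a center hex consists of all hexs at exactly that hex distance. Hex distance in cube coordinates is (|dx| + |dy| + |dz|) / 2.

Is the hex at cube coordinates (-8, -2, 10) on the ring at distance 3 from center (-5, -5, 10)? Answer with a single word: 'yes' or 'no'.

Answer: yes

Derivation:
|px - cx| = |-8 - (-5)| = 3
|py - cy| = |-2 - (-5)| = 3
|pz - cz| = |10 - 10| = 0
distance = (3+3+0)/2 = 6/2 = 3
radius = 3; distance == radius -> yes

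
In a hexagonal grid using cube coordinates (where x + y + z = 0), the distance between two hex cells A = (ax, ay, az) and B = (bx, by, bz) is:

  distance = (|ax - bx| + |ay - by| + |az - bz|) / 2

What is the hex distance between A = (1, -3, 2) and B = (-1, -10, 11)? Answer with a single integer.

Answer: 9

Derivation:
|ax - bx| = |1 - (-1)| = 2
|ay - by| = |-3 - (-10)| = 7
|az - bz| = |2 - 11| = 9
distance = (2 + 7 + 9) / 2 = 18 / 2 = 9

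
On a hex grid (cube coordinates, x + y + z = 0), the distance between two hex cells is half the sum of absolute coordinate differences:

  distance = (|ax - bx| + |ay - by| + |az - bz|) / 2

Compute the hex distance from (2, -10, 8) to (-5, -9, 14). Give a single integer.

Answer: 7

Derivation:
|ax - bx| = |2 - (-5)| = 7
|ay - by| = |-10 - (-9)| = 1
|az - bz| = |8 - 14| = 6
distance = (7 + 1 + 6) / 2 = 14 / 2 = 7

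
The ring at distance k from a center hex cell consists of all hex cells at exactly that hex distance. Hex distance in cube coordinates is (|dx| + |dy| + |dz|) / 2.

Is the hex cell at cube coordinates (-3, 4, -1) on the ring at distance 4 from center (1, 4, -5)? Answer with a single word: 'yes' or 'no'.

Answer: yes

Derivation:
|px - cx| = |-3 - 1| = 4
|py - cy| = |4 - 4| = 0
|pz - cz| = |-1 - (-5)| = 4
distance = (4+0+4)/2 = 8/2 = 4
radius = 4; distance == radius -> yes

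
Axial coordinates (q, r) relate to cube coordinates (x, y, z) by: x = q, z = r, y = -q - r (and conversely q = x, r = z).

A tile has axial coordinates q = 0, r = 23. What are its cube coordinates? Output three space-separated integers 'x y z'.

x = q = 0
z = r = 23
y = -x - z = -(0) - (23) = -23

Answer: 0 -23 23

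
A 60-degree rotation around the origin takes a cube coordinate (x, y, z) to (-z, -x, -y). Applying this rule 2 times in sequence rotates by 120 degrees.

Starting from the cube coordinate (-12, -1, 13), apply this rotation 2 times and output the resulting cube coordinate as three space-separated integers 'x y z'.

Start: (-12, -1, 13)
Step 1: (-12, -1, 13) -> (-(13), -(-12), -(-1)) = (-13, 12, 1)
Step 2: (-13, 12, 1) -> (-(1), -(-13), -(12)) = (-1, 13, -12)

Answer: -1 13 -12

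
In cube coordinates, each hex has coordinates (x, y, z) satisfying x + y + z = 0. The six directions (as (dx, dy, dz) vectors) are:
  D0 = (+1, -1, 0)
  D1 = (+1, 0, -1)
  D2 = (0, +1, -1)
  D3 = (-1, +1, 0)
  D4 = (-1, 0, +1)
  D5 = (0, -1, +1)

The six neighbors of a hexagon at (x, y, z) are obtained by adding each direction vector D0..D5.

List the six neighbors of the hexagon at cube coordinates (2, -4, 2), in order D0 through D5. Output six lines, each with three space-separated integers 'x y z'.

Answer: 3 -5 2
3 -4 1
2 -3 1
1 -3 2
1 -4 3
2 -5 3

Derivation:
Center: (2, -4, 2). Add each direction:
  D0: (2, -4, 2) + (1, -1, 0) = (3, -5, 2)
  D1: (2, -4, 2) + (1, 0, -1) = (3, -4, 1)
  D2: (2, -4, 2) + (0, 1, -1) = (2, -3, 1)
  D3: (2, -4, 2) + (-1, 1, 0) = (1, -3, 2)
  D4: (2, -4, 2) + (-1, 0, 1) = (1, -4, 3)
  D5: (2, -4, 2) + (0, -1, 1) = (2, -5, 3)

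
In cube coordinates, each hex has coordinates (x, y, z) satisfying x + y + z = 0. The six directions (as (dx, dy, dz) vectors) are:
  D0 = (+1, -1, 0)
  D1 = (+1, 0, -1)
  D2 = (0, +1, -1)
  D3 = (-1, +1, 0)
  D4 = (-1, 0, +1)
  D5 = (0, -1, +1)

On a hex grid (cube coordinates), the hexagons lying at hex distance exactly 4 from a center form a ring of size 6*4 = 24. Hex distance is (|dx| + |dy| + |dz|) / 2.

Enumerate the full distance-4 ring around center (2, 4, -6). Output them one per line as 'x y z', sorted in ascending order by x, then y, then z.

Walk ring at distance 4 from (2, 4, -6):
Start at center + D4*4 = (-2, 4, -2)
  hex 0: (-2, 4, -2)
  hex 1: (-1, 3, -2)
  hex 2: (0, 2, -2)
  hex 3: (1, 1, -2)
  hex 4: (2, 0, -2)
  hex 5: (3, 0, -3)
  hex 6: (4, 0, -4)
  hex 7: (5, 0, -5)
  hex 8: (6, 0, -6)
  hex 9: (6, 1, -7)
  hex 10: (6, 2, -8)
  hex 11: (6, 3, -9)
  hex 12: (6, 4, -10)
  hex 13: (5, 5, -10)
  hex 14: (4, 6, -10)
  hex 15: (3, 7, -10)
  hex 16: (2, 8, -10)
  hex 17: (1, 8, -9)
  hex 18: (0, 8, -8)
  hex 19: (-1, 8, -7)
  hex 20: (-2, 8, -6)
  hex 21: (-2, 7, -5)
  hex 22: (-2, 6, -4)
  hex 23: (-2, 5, -3)
Sorted: 24 hexes.

Answer: -2 4 -2
-2 5 -3
-2 6 -4
-2 7 -5
-2 8 -6
-1 3 -2
-1 8 -7
0 2 -2
0 8 -8
1 1 -2
1 8 -9
2 0 -2
2 8 -10
3 0 -3
3 7 -10
4 0 -4
4 6 -10
5 0 -5
5 5 -10
6 0 -6
6 1 -7
6 2 -8
6 3 -9
6 4 -10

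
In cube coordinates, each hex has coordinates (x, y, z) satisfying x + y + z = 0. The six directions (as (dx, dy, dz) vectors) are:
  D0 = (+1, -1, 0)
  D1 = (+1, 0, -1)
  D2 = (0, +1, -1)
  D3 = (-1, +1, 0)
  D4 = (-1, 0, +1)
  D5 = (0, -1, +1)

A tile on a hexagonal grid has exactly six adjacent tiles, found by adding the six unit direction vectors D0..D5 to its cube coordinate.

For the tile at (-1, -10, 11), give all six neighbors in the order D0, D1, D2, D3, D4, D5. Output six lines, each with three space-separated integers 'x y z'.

Center: (-1, -10, 11). Add each direction:
  D0: (-1, -10, 11) + (1, -1, 0) = (0, -11, 11)
  D1: (-1, -10, 11) + (1, 0, -1) = (0, -10, 10)
  D2: (-1, -10, 11) + (0, 1, -1) = (-1, -9, 10)
  D3: (-1, -10, 11) + (-1, 1, 0) = (-2, -9, 11)
  D4: (-1, -10, 11) + (-1, 0, 1) = (-2, -10, 12)
  D5: (-1, -10, 11) + (0, -1, 1) = (-1, -11, 12)

Answer: 0 -11 11
0 -10 10
-1 -9 10
-2 -9 11
-2 -10 12
-1 -11 12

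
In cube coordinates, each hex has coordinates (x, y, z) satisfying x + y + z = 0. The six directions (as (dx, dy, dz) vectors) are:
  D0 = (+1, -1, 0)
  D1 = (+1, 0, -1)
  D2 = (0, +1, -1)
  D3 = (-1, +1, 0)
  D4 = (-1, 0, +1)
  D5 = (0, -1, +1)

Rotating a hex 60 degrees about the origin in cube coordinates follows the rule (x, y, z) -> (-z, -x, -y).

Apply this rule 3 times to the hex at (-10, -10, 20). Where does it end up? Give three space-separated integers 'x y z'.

Answer: 10 10 -20

Derivation:
Start: (-10, -10, 20)
Step 1: (-10, -10, 20) -> (-(20), -(-10), -(-10)) = (-20, 10, 10)
Step 2: (-20, 10, 10) -> (-(10), -(-20), -(10)) = (-10, 20, -10)
Step 3: (-10, 20, -10) -> (-(-10), -(-10), -(20)) = (10, 10, -20)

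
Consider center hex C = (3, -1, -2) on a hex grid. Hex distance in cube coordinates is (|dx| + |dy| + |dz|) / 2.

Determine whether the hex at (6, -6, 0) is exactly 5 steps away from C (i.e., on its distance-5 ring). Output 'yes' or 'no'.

Answer: yes

Derivation:
|px - cx| = |6 - 3| = 3
|py - cy| = |-6 - (-1)| = 5
|pz - cz| = |0 - (-2)| = 2
distance = (3+5+2)/2 = 10/2 = 5
radius = 5; distance == radius -> yes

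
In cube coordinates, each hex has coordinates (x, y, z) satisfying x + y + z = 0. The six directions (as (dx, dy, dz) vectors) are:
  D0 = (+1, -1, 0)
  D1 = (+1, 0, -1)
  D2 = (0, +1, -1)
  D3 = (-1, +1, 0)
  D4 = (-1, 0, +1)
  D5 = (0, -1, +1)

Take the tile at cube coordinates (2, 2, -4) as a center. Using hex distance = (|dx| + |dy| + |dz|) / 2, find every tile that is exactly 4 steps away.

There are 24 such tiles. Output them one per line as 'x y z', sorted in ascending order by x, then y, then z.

Answer: -2 2 0
-2 3 -1
-2 4 -2
-2 5 -3
-2 6 -4
-1 1 0
-1 6 -5
0 0 0
0 6 -6
1 -1 0
1 6 -7
2 -2 0
2 6 -8
3 -2 -1
3 5 -8
4 -2 -2
4 4 -8
5 -2 -3
5 3 -8
6 -2 -4
6 -1 -5
6 0 -6
6 1 -7
6 2 -8

Derivation:
Walk ring at distance 4 from (2, 2, -4):
Start at center + D4*4 = (-2, 2, 0)
  hex 0: (-2, 2, 0)
  hex 1: (-1, 1, 0)
  hex 2: (0, 0, 0)
  hex 3: (1, -1, 0)
  hex 4: (2, -2, 0)
  hex 5: (3, -2, -1)
  hex 6: (4, -2, -2)
  hex 7: (5, -2, -3)
  hex 8: (6, -2, -4)
  hex 9: (6, -1, -5)
  hex 10: (6, 0, -6)
  hex 11: (6, 1, -7)
  hex 12: (6, 2, -8)
  hex 13: (5, 3, -8)
  hex 14: (4, 4, -8)
  hex 15: (3, 5, -8)
  hex 16: (2, 6, -8)
  hex 17: (1, 6, -7)
  hex 18: (0, 6, -6)
  hex 19: (-1, 6, -5)
  hex 20: (-2, 6, -4)
  hex 21: (-2, 5, -3)
  hex 22: (-2, 4, -2)
  hex 23: (-2, 3, -1)
Sorted: 24 hexes.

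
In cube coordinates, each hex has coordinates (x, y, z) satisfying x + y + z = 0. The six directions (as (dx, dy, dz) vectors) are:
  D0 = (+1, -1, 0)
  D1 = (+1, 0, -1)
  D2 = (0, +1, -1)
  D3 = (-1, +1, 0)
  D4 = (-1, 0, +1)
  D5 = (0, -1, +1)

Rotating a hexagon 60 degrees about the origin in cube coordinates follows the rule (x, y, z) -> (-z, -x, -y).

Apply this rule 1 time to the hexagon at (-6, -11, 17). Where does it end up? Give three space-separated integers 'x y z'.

Answer: -17 6 11

Derivation:
Start: (-6, -11, 17)
Step 1: (-6, -11, 17) -> (-(17), -(-6), -(-11)) = (-17, 6, 11)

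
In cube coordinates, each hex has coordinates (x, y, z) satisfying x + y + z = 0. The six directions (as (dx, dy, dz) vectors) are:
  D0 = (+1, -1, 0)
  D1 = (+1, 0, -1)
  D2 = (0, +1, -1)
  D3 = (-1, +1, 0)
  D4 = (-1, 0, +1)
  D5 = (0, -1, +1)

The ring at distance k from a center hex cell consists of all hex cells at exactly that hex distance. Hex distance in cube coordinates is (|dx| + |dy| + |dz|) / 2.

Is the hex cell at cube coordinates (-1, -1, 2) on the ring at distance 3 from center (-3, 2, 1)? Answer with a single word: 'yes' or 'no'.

Answer: yes

Derivation:
|px - cx| = |-1 - (-3)| = 2
|py - cy| = |-1 - 2| = 3
|pz - cz| = |2 - 1| = 1
distance = (2+3+1)/2 = 6/2 = 3
radius = 3; distance == radius -> yes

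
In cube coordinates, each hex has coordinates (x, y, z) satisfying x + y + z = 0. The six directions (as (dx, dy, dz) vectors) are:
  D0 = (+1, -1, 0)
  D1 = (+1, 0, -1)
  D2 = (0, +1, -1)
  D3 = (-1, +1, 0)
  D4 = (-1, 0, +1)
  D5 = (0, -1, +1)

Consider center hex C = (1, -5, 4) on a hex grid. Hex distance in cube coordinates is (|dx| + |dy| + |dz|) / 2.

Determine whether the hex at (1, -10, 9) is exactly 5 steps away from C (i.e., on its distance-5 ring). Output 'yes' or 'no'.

Answer: yes

Derivation:
|px - cx| = |1 - 1| = 0
|py - cy| = |-10 - (-5)| = 5
|pz - cz| = |9 - 4| = 5
distance = (0+5+5)/2 = 10/2 = 5
radius = 5; distance == radius -> yes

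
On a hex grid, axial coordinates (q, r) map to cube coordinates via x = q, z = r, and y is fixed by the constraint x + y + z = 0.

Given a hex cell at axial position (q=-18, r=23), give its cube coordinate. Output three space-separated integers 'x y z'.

Answer: -18 -5 23

Derivation:
x = q = -18
z = r = 23
y = -x - z = -(-18) - (23) = -5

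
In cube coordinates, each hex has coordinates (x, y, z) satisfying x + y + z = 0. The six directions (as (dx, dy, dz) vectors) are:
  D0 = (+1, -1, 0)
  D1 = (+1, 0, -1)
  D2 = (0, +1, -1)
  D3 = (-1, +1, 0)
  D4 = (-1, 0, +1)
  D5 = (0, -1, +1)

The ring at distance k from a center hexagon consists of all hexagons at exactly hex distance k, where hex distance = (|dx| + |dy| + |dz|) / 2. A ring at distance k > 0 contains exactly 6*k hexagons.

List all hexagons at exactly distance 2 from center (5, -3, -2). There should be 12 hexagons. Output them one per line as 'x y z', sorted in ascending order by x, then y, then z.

Walk ring at distance 2 from (5, -3, -2):
Start at center + D4*2 = (3, -3, 0)
  hex 0: (3, -3, 0)
  hex 1: (4, -4, 0)
  hex 2: (5, -5, 0)
  hex 3: (6, -5, -1)
  hex 4: (7, -5, -2)
  hex 5: (7, -4, -3)
  hex 6: (7, -3, -4)
  hex 7: (6, -2, -4)
  hex 8: (5, -1, -4)
  hex 9: (4, -1, -3)
  hex 10: (3, -1, -2)
  hex 11: (3, -2, -1)
Sorted: 12 hexes.

Answer: 3 -3 0
3 -2 -1
3 -1 -2
4 -4 0
4 -1 -3
5 -5 0
5 -1 -4
6 -5 -1
6 -2 -4
7 -5 -2
7 -4 -3
7 -3 -4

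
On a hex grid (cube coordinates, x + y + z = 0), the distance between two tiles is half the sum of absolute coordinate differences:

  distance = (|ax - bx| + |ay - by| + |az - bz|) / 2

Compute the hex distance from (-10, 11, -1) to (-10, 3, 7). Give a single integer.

|ax - bx| = |-10 - (-10)| = 0
|ay - by| = |11 - 3| = 8
|az - bz| = |-1 - 7| = 8
distance = (0 + 8 + 8) / 2 = 16 / 2 = 8

Answer: 8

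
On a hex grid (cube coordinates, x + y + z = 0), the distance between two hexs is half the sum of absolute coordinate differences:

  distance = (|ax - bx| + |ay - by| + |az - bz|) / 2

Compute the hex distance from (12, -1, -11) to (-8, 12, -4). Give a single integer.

Answer: 20

Derivation:
|ax - bx| = |12 - (-8)| = 20
|ay - by| = |-1 - 12| = 13
|az - bz| = |-11 - (-4)| = 7
distance = (20 + 13 + 7) / 2 = 40 / 2 = 20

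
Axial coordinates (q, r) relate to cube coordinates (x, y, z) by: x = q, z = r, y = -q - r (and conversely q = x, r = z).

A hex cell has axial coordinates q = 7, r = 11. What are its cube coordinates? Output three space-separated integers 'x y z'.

Answer: 7 -18 11

Derivation:
x = q = 7
z = r = 11
y = -x - z = -(7) - (11) = -18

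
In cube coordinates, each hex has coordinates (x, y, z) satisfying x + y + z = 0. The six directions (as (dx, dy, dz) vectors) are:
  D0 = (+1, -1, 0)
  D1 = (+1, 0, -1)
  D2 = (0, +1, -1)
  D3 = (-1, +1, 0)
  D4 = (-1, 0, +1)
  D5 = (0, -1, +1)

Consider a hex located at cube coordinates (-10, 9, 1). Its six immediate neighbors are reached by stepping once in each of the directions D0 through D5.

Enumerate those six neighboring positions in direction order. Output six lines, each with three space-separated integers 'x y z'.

Answer: -9 8 1
-9 9 0
-10 10 0
-11 10 1
-11 9 2
-10 8 2

Derivation:
Center: (-10, 9, 1). Add each direction:
  D0: (-10, 9, 1) + (1, -1, 0) = (-9, 8, 1)
  D1: (-10, 9, 1) + (1, 0, -1) = (-9, 9, 0)
  D2: (-10, 9, 1) + (0, 1, -1) = (-10, 10, 0)
  D3: (-10, 9, 1) + (-1, 1, 0) = (-11, 10, 1)
  D4: (-10, 9, 1) + (-1, 0, 1) = (-11, 9, 2)
  D5: (-10, 9, 1) + (0, -1, 1) = (-10, 8, 2)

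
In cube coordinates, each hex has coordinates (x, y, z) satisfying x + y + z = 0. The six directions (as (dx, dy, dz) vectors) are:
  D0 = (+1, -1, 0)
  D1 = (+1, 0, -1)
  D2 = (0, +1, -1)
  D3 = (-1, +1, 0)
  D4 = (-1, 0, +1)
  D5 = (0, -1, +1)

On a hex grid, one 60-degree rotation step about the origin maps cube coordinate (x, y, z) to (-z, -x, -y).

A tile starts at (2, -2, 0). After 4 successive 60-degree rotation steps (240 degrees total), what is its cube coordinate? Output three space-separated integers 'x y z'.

Answer: 0 2 -2

Derivation:
Start: (2, -2, 0)
Step 1: (2, -2, 0) -> (-(0), -(2), -(-2)) = (0, -2, 2)
Step 2: (0, -2, 2) -> (-(2), -(0), -(-2)) = (-2, 0, 2)
Step 3: (-2, 0, 2) -> (-(2), -(-2), -(0)) = (-2, 2, 0)
Step 4: (-2, 2, 0) -> (-(0), -(-2), -(2)) = (0, 2, -2)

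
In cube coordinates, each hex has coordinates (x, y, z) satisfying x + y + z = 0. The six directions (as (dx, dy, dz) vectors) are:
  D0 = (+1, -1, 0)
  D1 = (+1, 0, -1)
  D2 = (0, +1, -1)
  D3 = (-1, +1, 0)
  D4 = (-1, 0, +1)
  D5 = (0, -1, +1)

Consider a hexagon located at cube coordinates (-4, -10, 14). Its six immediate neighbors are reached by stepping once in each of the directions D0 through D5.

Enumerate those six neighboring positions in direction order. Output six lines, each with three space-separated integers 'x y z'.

Center: (-4, -10, 14). Add each direction:
  D0: (-4, -10, 14) + (1, -1, 0) = (-3, -11, 14)
  D1: (-4, -10, 14) + (1, 0, -1) = (-3, -10, 13)
  D2: (-4, -10, 14) + (0, 1, -1) = (-4, -9, 13)
  D3: (-4, -10, 14) + (-1, 1, 0) = (-5, -9, 14)
  D4: (-4, -10, 14) + (-1, 0, 1) = (-5, -10, 15)
  D5: (-4, -10, 14) + (0, -1, 1) = (-4, -11, 15)

Answer: -3 -11 14
-3 -10 13
-4 -9 13
-5 -9 14
-5 -10 15
-4 -11 15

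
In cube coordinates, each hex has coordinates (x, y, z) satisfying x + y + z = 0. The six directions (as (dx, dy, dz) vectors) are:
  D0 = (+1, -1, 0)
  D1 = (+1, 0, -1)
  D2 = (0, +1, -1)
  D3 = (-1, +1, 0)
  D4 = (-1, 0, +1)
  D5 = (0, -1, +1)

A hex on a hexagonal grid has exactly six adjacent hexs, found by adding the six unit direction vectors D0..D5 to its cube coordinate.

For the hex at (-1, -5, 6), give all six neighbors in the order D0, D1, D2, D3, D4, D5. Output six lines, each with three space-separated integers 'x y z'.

Center: (-1, -5, 6). Add each direction:
  D0: (-1, -5, 6) + (1, -1, 0) = (0, -6, 6)
  D1: (-1, -5, 6) + (1, 0, -1) = (0, -5, 5)
  D2: (-1, -5, 6) + (0, 1, -1) = (-1, -4, 5)
  D3: (-1, -5, 6) + (-1, 1, 0) = (-2, -4, 6)
  D4: (-1, -5, 6) + (-1, 0, 1) = (-2, -5, 7)
  D5: (-1, -5, 6) + (0, -1, 1) = (-1, -6, 7)

Answer: 0 -6 6
0 -5 5
-1 -4 5
-2 -4 6
-2 -5 7
-1 -6 7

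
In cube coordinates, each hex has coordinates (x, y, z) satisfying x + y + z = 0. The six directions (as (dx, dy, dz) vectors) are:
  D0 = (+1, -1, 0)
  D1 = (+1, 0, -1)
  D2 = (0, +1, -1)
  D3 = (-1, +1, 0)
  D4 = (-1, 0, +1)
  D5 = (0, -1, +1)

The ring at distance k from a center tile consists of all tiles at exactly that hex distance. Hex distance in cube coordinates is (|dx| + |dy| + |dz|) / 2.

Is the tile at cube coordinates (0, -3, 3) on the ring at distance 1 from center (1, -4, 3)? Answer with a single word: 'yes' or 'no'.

Answer: yes

Derivation:
|px - cx| = |0 - 1| = 1
|py - cy| = |-3 - (-4)| = 1
|pz - cz| = |3 - 3| = 0
distance = (1+1+0)/2 = 2/2 = 1
radius = 1; distance == radius -> yes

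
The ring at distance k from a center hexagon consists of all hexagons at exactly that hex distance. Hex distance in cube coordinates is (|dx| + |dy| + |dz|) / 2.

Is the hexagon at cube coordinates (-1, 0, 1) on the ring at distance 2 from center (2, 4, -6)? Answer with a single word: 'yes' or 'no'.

|px - cx| = |-1 - 2| = 3
|py - cy| = |0 - 4| = 4
|pz - cz| = |1 - (-6)| = 7
distance = (3+4+7)/2 = 14/2 = 7
radius = 2; distance != radius -> no

Answer: no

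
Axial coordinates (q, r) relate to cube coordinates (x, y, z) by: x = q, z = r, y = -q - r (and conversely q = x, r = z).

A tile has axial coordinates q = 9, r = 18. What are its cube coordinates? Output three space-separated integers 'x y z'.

x = q = 9
z = r = 18
y = -x - z = -(9) - (18) = -27

Answer: 9 -27 18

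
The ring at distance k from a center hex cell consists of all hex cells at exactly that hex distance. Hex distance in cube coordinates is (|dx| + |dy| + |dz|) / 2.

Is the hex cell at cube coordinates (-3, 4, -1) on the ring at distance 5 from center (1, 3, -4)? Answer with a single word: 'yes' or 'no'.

Answer: no

Derivation:
|px - cx| = |-3 - 1| = 4
|py - cy| = |4 - 3| = 1
|pz - cz| = |-1 - (-4)| = 3
distance = (4+1+3)/2 = 8/2 = 4
radius = 5; distance != radius -> no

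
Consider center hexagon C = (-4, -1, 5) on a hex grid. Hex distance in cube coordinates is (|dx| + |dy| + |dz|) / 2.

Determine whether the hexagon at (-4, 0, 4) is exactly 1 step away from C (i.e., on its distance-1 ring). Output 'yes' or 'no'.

Answer: yes

Derivation:
|px - cx| = |-4 - (-4)| = 0
|py - cy| = |0 - (-1)| = 1
|pz - cz| = |4 - 5| = 1
distance = (0+1+1)/2 = 2/2 = 1
radius = 1; distance == radius -> yes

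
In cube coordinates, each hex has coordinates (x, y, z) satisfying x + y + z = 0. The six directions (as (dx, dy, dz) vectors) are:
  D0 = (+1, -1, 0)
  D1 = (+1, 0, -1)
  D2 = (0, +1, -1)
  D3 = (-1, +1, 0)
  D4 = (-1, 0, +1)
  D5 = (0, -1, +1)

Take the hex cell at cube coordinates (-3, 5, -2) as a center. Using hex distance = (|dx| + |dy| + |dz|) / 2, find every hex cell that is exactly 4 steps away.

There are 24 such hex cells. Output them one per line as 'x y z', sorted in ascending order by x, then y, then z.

Walk ring at distance 4 from (-3, 5, -2):
Start at center + D4*4 = (-7, 5, 2)
  hex 0: (-7, 5, 2)
  hex 1: (-6, 4, 2)
  hex 2: (-5, 3, 2)
  hex 3: (-4, 2, 2)
  hex 4: (-3, 1, 2)
  hex 5: (-2, 1, 1)
  hex 6: (-1, 1, 0)
  hex 7: (0, 1, -1)
  hex 8: (1, 1, -2)
  hex 9: (1, 2, -3)
  hex 10: (1, 3, -4)
  hex 11: (1, 4, -5)
  hex 12: (1, 5, -6)
  hex 13: (0, 6, -6)
  hex 14: (-1, 7, -6)
  hex 15: (-2, 8, -6)
  hex 16: (-3, 9, -6)
  hex 17: (-4, 9, -5)
  hex 18: (-5, 9, -4)
  hex 19: (-6, 9, -3)
  hex 20: (-7, 9, -2)
  hex 21: (-7, 8, -1)
  hex 22: (-7, 7, 0)
  hex 23: (-7, 6, 1)
Sorted: 24 hexes.

Answer: -7 5 2
-7 6 1
-7 7 0
-7 8 -1
-7 9 -2
-6 4 2
-6 9 -3
-5 3 2
-5 9 -4
-4 2 2
-4 9 -5
-3 1 2
-3 9 -6
-2 1 1
-2 8 -6
-1 1 0
-1 7 -6
0 1 -1
0 6 -6
1 1 -2
1 2 -3
1 3 -4
1 4 -5
1 5 -6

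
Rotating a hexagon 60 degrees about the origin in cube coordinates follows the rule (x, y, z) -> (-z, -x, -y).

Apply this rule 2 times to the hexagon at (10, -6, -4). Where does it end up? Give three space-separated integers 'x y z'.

Answer: -6 -4 10

Derivation:
Start: (10, -6, -4)
Step 1: (10, -6, -4) -> (-(-4), -(10), -(-6)) = (4, -10, 6)
Step 2: (4, -10, 6) -> (-(6), -(4), -(-10)) = (-6, -4, 10)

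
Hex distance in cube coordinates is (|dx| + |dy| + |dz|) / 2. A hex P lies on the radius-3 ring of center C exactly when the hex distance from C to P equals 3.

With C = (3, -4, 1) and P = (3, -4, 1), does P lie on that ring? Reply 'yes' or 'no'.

|px - cx| = |3 - 3| = 0
|py - cy| = |-4 - (-4)| = 0
|pz - cz| = |1 - 1| = 0
distance = (0+0+0)/2 = 0/2 = 0
radius = 3; distance != radius -> no

Answer: no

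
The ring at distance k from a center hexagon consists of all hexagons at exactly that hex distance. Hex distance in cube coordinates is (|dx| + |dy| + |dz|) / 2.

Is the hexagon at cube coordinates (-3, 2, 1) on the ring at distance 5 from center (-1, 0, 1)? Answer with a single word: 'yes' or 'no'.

|px - cx| = |-3 - (-1)| = 2
|py - cy| = |2 - 0| = 2
|pz - cz| = |1 - 1| = 0
distance = (2+2+0)/2 = 4/2 = 2
radius = 5; distance != radius -> no

Answer: no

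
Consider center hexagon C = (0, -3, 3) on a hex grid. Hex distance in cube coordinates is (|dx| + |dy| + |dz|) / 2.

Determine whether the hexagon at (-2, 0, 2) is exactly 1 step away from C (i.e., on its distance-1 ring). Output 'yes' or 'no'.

|px - cx| = |-2 - 0| = 2
|py - cy| = |0 - (-3)| = 3
|pz - cz| = |2 - 3| = 1
distance = (2+3+1)/2 = 6/2 = 3
radius = 1; distance != radius -> no

Answer: no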